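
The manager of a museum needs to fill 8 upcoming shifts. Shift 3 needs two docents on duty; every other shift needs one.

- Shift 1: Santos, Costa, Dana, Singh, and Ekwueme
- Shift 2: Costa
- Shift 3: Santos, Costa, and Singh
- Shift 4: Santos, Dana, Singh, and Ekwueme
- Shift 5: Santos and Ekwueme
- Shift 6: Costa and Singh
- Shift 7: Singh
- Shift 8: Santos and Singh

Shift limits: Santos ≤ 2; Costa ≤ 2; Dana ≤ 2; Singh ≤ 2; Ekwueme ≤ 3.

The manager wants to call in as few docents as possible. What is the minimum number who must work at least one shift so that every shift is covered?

9 slots to fill and no one can take more than 3, so at least ⌈9/3⌉ = 3 docents are needed.
Any 3 docents together have capacity at most 3+2+2 = 7 < 9 slots, so 3 can never suffice.
Santos, Costa, Singh, and Ekwueme alone can cover everything: Shift 1→Ekwueme, Shift 2→Costa, Shift 3→Santos+Singh, Shift 4→Ekwueme, Shift 5→Ekwueme, Shift 6→Costa, Shift 7→Singh, Shift 8→Santos.

4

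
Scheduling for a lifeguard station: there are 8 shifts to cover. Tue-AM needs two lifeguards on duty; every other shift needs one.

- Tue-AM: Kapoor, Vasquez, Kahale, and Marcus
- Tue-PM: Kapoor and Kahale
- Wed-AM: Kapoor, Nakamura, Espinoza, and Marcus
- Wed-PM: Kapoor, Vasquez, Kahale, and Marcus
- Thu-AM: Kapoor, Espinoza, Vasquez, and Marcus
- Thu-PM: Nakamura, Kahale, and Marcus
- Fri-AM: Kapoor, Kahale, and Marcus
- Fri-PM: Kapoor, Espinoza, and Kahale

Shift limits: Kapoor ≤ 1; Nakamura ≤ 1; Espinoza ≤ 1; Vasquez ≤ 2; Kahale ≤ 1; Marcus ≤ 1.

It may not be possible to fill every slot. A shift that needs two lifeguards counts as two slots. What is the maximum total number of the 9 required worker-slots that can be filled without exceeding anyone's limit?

Total capacity across all lifeguards is 1+1+1+2+1+1 = 7, and 9 slots are needed, so at most 7 can be filled.
An assignment achieving 7: Tue-AM→Vasquez+Marcus, Tue-PM→Kapoor, Wed-PM→Vasquez, Thu-PM→Nakamura, Fri-AM→Kahale, Fri-PM→Espinoza.
Loads: Kapoor 1/1, Nakamura 1/1, Espinoza 1/1, Vasquez 2/2, Kahale 1/1, Marcus 1/1.

7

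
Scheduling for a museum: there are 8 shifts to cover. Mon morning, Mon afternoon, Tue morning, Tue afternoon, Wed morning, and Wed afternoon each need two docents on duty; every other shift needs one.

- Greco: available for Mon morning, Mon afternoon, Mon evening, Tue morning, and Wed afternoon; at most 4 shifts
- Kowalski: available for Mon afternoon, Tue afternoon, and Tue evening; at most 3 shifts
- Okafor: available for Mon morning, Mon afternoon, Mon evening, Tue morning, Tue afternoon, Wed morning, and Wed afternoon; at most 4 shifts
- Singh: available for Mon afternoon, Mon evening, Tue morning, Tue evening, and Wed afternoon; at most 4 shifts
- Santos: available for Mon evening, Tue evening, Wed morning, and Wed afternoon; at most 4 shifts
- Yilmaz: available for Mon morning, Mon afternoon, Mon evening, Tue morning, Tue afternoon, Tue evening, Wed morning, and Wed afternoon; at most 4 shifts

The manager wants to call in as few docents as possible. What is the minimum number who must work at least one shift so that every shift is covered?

4

14 slots to fill and no one can take more than 4, so at least ⌈14/4⌉ = 4 docents are needed.
Greco, Kowalski, Okafor, and Santos alone can cover everything: Mon morning→Greco+Okafor, Mon afternoon→Greco+Kowalski, Mon evening→Santos, Tue morning→Greco+Okafor, Tue afternoon→Kowalski+Okafor, Tue evening→Kowalski, Wed morning→Okafor+Santos, Wed afternoon→Greco+Santos.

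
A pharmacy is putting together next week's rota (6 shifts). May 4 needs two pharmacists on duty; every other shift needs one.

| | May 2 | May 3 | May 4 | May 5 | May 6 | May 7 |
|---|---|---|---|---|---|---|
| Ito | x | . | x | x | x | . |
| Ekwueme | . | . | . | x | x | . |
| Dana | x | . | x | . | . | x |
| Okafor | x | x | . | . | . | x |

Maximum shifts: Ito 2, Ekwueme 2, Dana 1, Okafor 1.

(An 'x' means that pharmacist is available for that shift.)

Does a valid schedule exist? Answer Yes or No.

Shifts {May 3, May 4, May 7} need 4 worker-slots in total, but the pharmacists available for any of those shifts (Ito, Dana, and Okafor) can supply at most 3 among them. So no valid schedule exists.

No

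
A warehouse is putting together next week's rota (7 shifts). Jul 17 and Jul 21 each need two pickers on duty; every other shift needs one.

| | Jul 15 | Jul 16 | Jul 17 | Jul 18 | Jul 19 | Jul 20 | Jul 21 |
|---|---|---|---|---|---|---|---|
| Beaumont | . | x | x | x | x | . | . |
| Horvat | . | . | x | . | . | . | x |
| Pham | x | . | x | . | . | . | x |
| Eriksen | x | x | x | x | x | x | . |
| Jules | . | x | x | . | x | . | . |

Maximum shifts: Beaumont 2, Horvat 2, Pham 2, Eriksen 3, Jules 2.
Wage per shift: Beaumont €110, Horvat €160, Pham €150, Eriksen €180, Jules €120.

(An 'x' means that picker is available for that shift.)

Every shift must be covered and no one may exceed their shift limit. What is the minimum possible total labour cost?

€1260

Jul 20 can only be covered by Eriksen, so that assignment is forced.
Jul 21 can only be covered by Horvat and Pham, so that assignment is forced.
Picking the cheapest available picker for each shift independently would cost €1200, but that ignores the shift limits.
An optimal schedule: Jul 15→Pham, Jul 16→Beaumont, Jul 17→Jules+Horvat, Jul 18→Beaumont, Jul 19→Jules, Jul 20→Eriksen, Jul 21→Pham+Horvat.
Total: 150 + 110 + 120 + 160 + 110 + 120 + 180 + 150 + 160 = €1260.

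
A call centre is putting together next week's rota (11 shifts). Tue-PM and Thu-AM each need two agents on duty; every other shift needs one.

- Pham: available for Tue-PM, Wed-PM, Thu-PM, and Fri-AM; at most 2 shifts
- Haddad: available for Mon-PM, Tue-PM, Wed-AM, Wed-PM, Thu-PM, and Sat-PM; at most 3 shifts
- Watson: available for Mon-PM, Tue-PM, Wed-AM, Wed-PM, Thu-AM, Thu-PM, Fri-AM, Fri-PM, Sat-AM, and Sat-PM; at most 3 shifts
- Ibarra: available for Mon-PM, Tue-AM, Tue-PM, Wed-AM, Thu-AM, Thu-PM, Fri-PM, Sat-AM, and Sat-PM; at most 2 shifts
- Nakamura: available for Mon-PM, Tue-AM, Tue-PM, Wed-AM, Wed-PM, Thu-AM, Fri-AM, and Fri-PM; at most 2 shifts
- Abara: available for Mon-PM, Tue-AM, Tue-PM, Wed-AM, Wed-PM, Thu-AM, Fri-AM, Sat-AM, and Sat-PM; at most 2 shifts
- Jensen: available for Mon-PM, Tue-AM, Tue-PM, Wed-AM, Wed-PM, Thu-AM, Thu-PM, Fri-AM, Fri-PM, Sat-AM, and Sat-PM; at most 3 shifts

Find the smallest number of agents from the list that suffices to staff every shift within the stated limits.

13 slots to fill and no one can take more than 3, so at least ⌈13/3⌉ = 5 agents are needed.
Pham, Haddad, Watson, Ibarra, and Jensen alone can cover everything: Mon-PM→Haddad, Tue-AM→Ibarra, Tue-PM→Haddad+Jensen, Wed-AM→Haddad, Wed-PM→Pham, Thu-AM→Watson+Ibarra, Thu-PM→Jensen, Fri-AM→Pham, Fri-PM→Watson, Sat-AM→Watson, Sat-PM→Jensen.

5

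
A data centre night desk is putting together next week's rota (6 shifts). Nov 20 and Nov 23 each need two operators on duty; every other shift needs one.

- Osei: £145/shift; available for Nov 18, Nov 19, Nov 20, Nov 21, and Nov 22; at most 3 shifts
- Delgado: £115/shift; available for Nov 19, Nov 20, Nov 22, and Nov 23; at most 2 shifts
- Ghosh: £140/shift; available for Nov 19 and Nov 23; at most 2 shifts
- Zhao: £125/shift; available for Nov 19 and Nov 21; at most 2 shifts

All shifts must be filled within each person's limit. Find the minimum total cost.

Nov 18 can only be covered by Osei, so that assignment is forced.
Nov 20 can only be covered by Osei and Delgado, so that assignment is forced.
Nov 23 can only be covered by Delgado and Ghosh, so that assignment is forced.
Picking the cheapest available operator for each shift independently would cost £1015, but that ignores the shift limits.
An optimal schedule: Nov 18→Osei, Nov 19→Zhao, Nov 20→Delgado+Osei, Nov 21→Zhao, Nov 22→Osei, Nov 23→Delgado+Ghosh.
Total: 145 + 125 + 115 + 145 + 125 + 145 + 115 + 140 = £1055.

£1055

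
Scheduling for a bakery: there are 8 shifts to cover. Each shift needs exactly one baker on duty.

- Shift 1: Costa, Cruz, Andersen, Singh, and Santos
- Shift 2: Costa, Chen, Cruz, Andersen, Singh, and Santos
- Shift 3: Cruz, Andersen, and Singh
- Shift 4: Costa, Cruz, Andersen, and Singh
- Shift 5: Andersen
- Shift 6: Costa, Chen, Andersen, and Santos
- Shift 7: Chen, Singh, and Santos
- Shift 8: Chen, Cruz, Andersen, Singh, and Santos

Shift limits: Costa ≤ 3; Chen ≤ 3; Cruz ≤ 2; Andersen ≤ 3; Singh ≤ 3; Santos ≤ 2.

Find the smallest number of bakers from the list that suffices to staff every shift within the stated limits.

3

8 slots to fill and no one can take more than 3, so at least ⌈8/3⌉ = 3 bakers are needed.
Costa, Chen, and Andersen alone can cover everything: Shift 1→Costa, Shift 2→Costa, Shift 3→Andersen, Shift 4→Costa, Shift 5→Andersen, Shift 6→Chen, Shift 7→Chen, Shift 8→Chen.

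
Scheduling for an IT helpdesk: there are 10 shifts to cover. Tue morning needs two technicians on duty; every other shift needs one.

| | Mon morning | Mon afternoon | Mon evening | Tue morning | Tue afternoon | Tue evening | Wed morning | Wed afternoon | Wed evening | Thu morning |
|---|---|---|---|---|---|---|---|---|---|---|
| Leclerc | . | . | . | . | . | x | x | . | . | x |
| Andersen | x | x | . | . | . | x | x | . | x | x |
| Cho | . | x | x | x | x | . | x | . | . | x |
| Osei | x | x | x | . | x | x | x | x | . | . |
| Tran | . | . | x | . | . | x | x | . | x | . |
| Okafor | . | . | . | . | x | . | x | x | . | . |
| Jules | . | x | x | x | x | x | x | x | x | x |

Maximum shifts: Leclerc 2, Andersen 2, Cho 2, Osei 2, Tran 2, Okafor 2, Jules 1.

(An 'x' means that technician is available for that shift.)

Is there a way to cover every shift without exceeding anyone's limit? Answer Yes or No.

Tue morning can only be covered by Cho and Jules, so that assignment is forced.
One valid schedule: Mon morning→Andersen, Mon afternoon→Cho, Mon evening→Osei, Tue morning→Cho+Jules, Tue afternoon→Okafor, Tue evening→Leclerc, Wed morning→Tran, Wed afternoon→Osei, Wed evening→Andersen, Thu morning→Leclerc.
Loads: Leclerc 2/2, Andersen 2/2, Cho 2/2, Osei 2/2, Tran 1/2, Okafor 1/2, Jules 1/1 — all within limits.

Yes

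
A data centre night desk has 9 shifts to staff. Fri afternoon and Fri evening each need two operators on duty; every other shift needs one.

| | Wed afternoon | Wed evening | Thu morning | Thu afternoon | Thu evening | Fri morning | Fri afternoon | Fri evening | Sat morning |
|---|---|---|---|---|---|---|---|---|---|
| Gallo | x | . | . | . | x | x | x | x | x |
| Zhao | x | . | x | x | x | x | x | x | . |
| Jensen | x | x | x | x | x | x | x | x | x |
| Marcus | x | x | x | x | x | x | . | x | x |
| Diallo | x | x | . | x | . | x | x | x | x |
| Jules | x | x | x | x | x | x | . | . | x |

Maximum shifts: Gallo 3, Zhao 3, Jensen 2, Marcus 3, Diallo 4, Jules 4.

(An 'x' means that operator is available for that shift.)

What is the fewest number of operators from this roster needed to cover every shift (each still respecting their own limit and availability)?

3

11 slots to fill and no one can take more than 4, so at least ⌈11/4⌉ = 3 operators are needed.
Gallo, Diallo, and Jules alone can cover everything: Wed afternoon→Jules, Wed evening→Diallo, Thu morning→Jules, Thu afternoon→Diallo, Thu evening→Gallo, Fri morning→Jules, Fri afternoon→Gallo+Diallo, Fri evening→Gallo+Diallo, Sat morning→Jules.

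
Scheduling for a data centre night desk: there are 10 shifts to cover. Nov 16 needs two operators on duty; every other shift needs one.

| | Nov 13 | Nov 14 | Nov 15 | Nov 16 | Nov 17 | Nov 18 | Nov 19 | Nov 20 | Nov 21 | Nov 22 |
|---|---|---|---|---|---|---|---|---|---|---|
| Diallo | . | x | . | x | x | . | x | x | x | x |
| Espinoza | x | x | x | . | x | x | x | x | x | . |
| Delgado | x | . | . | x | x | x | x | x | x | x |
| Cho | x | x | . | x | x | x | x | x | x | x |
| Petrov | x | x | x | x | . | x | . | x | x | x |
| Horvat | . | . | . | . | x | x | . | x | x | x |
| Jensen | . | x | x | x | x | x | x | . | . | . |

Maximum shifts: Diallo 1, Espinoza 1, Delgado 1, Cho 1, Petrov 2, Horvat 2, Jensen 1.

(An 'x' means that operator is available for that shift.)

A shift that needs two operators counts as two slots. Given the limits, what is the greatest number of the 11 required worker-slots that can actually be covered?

9

Total capacity across all operators is 1+1+1+1+2+2+1 = 9, and 11 slots are needed, so at most 9 can be filled.
An assignment achieving 9: Nov 13→Delgado, Nov 14→Diallo, Nov 15→Espinoza, Nov 16→Cho+Petrov, Nov 17→Horvat, Nov 18→Horvat, Nov 19→Jensen, Nov 22→Petrov.
Loads: Diallo 1/1, Espinoza 1/1, Delgado 1/1, Cho 1/1, Petrov 2/2, Horvat 2/2, Jensen 1/1.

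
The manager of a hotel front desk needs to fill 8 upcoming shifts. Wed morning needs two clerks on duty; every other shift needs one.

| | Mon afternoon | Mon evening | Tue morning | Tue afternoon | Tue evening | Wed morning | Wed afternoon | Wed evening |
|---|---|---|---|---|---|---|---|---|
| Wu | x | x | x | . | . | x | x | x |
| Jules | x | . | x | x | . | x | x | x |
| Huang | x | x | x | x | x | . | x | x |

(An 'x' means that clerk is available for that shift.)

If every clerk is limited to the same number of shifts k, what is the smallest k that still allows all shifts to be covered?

With 3 clerks and 9 worker-slots to fill, someone must work at least ⌈9/3⌉ = 3 shifts, so k ≥ 3.
k = 3 works: Mon afternoon→Wu, Mon evening→Wu, Tue morning→Jules, Tue afternoon→Jules, Tue evening→Huang, Wed morning→Wu+Jules, Wed afternoon→Huang, Wed evening→Huang.
Loads: Wu 3, Jules 3, Huang 3 — all ≤ 3.

3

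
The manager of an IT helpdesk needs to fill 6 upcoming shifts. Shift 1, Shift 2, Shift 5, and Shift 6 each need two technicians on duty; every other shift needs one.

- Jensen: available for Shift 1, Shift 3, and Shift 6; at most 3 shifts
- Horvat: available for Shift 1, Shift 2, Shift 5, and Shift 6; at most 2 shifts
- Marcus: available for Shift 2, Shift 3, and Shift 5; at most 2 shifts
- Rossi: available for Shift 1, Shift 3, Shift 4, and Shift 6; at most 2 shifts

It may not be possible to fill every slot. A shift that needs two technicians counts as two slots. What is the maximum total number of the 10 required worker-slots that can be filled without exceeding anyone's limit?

Total capacity across all technicians is 3+2+2+2 = 9, and 10 slots are needed, so at most 9 can be filled.
An assignment achieving 9: Shift 1→Jensen+Rossi, Shift 2→Horvat+Marcus, Shift 3→Jensen, Shift 4→Rossi, Shift 5→Horvat+Marcus, Shift 6→Jensen.
Loads: Jensen 3/3, Horvat 2/2, Marcus 2/2, Rossi 2/2.

9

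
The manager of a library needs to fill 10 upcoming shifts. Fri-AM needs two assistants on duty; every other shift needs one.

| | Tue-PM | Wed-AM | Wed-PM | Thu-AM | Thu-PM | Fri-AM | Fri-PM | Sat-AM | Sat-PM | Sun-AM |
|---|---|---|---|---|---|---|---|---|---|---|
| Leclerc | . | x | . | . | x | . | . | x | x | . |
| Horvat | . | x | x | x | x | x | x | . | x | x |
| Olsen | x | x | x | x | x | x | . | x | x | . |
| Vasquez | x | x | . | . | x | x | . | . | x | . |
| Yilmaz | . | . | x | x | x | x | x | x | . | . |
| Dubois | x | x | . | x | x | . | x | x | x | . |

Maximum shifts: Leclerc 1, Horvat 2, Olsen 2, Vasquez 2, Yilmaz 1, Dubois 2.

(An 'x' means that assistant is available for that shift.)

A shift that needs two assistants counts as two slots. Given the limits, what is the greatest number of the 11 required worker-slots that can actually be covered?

10

Total capacity across all assistants is 1+2+2+2+1+2 = 10, and 11 slots are needed, so at most 10 can be filled.
An assignment achieving 10: Tue-PM→Olsen, Wed-AM→Vasquez, Wed-PM→Horvat, Thu-AM→Olsen, Thu-PM→Dubois, Fri-AM→Vasquez, Fri-PM→Yilmaz, Sat-AM→Leclerc, Sat-PM→Dubois, Sun-AM→Horvat.
Loads: Leclerc 1/1, Horvat 2/2, Olsen 2/2, Vasquez 2/2, Yilmaz 1/1, Dubois 2/2.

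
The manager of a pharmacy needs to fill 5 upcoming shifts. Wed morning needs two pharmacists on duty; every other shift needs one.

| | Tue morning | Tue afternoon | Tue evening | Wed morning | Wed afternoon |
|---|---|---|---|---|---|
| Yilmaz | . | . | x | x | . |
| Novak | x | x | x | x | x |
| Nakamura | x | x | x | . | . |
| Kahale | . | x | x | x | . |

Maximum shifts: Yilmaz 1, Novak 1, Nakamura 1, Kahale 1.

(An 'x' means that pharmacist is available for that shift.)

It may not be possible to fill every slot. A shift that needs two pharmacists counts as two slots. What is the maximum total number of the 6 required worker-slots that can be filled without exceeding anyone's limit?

4

Total capacity across all pharmacists is 1+1+1+1 = 4, and 6 slots are needed, so at most 4 can be filled.
An assignment achieving 4: Tue morning→Nakamura, Tue afternoon→Kahale, Wed morning→Yilmaz, Wed afternoon→Novak.
Loads: Yilmaz 1/1, Novak 1/1, Nakamura 1/1, Kahale 1/1.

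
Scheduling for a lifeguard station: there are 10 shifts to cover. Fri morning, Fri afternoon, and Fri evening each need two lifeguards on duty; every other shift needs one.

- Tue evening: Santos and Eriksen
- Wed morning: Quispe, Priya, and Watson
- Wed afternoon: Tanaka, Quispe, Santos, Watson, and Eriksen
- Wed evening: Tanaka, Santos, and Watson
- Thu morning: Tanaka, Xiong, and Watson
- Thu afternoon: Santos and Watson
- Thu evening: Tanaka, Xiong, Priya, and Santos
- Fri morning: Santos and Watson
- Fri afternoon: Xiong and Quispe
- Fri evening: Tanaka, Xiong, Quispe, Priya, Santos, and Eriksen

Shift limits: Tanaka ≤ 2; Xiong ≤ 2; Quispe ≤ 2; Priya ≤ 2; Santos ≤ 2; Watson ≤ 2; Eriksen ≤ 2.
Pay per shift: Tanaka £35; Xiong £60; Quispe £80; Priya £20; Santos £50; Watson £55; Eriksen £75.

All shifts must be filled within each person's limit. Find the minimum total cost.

Fri morning can only be covered by Santos and Watson, so that assignment is forced.
Fri afternoon can only be covered by Xiong and Quispe, so that assignment is forced.
Picking the cheapest available lifeguard for each shift independently would cost £545, but that ignores the shift limits.
An optimal schedule: Tue evening→Santos, Wed morning→Priya, Wed afternoon→Eriksen, Wed evening→Tanaka, Thu morning→Tanaka, Thu afternoon→Watson, Thu evening→Priya, Fri morning→Santos+Watson, Fri afternoon→Xiong+Quispe, Fri evening→Xiong+Eriksen.
Total: 50 + 20 + 75 + 35 + 35 + 55 + 20 + 50 + 55 + 60 + 80 + 60 + 75 = £670.

£670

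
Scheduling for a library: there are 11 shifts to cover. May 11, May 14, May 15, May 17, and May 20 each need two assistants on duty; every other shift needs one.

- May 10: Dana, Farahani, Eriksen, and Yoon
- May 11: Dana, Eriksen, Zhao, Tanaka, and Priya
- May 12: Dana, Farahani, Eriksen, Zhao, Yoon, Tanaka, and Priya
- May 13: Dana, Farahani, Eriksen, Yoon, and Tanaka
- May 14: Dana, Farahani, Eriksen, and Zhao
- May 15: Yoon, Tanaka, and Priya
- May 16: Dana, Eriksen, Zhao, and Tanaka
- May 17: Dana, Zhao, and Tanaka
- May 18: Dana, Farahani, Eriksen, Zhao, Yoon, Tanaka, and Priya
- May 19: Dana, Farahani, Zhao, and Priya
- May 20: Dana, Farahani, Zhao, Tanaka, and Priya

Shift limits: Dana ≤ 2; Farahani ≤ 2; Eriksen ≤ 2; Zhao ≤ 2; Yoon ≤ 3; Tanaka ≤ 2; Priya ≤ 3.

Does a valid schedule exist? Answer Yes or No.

One valid schedule: May 10→Dana, May 11→Zhao+Priya, May 12→Yoon, May 13→Yoon, May 14→Farahani+Eriksen, May 15→Yoon+Tanaka, May 16→Eriksen, May 17→Dana+Zhao, May 18→Priya, May 19→Farahani, May 20→Tanaka+Priya.
Loads: Dana 2/2, Farahani 2/2, Eriksen 2/2, Zhao 2/2, Yoon 3/3, Tanaka 2/2, Priya 3/3 — all within limits.

Yes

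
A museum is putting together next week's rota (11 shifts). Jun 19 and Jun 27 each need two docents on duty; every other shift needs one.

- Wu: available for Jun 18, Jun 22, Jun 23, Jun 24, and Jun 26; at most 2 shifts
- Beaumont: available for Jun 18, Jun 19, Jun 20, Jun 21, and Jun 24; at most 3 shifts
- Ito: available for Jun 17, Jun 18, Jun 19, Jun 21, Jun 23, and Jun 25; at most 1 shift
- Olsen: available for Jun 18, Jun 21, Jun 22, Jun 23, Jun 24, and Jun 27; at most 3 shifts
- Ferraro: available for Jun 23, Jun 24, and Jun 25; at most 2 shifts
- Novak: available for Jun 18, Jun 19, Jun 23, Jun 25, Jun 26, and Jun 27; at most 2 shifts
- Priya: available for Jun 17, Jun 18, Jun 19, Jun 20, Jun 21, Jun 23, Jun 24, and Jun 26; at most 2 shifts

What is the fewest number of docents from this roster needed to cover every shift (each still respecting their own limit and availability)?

6

13 slots to fill and no one can take more than 3, so at least ⌈13/3⌉ = 5 docents are needed.
Any 5 docents together have capacity at most 3+3+2+2+2 = 12 < 13 slots, so 5 can never suffice.
Wu, Beaumont, Ito, Olsen, Ferraro, and Novak alone can cover everything: Jun 17→Ito, Jun 18→Olsen, Jun 19→Beaumont+Novak, Jun 20→Beaumont, Jun 21→Beaumont, Jun 22→Wu, Jun 23→Ferraro, Jun 24→Olsen, Jun 25→Ferraro, Jun 26→Wu, Jun 27→Olsen+Novak.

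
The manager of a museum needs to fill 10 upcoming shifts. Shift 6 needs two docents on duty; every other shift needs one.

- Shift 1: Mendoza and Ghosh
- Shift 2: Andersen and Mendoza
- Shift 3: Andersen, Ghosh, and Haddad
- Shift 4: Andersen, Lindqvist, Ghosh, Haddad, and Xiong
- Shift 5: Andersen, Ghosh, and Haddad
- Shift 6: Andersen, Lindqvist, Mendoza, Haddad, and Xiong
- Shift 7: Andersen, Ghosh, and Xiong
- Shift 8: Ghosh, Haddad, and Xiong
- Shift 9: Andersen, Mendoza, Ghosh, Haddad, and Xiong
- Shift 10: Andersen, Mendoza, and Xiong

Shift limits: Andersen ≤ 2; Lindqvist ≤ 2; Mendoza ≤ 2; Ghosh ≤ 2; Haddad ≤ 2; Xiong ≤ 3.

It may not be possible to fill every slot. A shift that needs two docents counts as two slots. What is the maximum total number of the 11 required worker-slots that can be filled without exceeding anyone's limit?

11

Total capacity across all docents is 2+2+2+2+2+3 = 13, and 11 slots are needed, so at most 11 can be filled.
An assignment achieving 11: Shift 1→Mendoza, Shift 2→Andersen, Shift 3→Andersen, Shift 4→Lindqvist, Shift 5→Ghosh, Shift 6→Lindqvist+Haddad, Shift 7→Ghosh, Shift 8→Haddad, Shift 9→Xiong, Shift 10→Mendoza.
Loads: Andersen 2/2, Lindqvist 2/2, Mendoza 2/2, Ghosh 2/2, Haddad 2/2, Xiong 1/3.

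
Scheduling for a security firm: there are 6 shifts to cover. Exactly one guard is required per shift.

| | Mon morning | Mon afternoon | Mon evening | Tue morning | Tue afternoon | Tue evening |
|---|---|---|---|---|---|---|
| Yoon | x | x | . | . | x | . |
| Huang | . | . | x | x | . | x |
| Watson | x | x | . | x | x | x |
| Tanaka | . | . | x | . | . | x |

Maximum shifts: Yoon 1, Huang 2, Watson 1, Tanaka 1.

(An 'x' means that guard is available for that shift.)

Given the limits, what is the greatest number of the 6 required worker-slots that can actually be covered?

5

Total capacity across all guards is 1+2+1+1 = 5, and 6 slots are needed, so at most 5 can be filled.
An assignment achieving 5: Mon morning→Yoon, Mon afternoon→Watson, Mon evening→Huang, Tue morning→Huang, Tue evening→Tanaka.
Loads: Yoon 1/1, Huang 2/2, Watson 1/1, Tanaka 1/1.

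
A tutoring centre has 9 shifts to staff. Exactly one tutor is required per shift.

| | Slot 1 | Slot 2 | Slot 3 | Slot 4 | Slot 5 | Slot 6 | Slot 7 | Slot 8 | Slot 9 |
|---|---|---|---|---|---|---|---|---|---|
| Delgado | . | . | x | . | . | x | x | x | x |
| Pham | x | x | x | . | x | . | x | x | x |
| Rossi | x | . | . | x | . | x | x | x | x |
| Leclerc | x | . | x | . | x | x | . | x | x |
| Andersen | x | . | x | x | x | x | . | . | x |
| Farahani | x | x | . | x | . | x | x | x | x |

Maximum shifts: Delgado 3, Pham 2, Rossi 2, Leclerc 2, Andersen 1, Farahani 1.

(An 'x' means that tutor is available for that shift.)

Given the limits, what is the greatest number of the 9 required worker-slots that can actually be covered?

9

Total capacity across all tutors is 3+2+2+2+1+1 = 11, and 9 slots are needed, so at most 9 can be filled.
An assignment achieving 9: Slot 1→Rossi, Slot 2→Pham, Slot 3→Delgado, Slot 4→Rossi, Slot 5→Pham, Slot 6→Delgado, Slot 7→Delgado, Slot 8→Leclerc, Slot 9→Leclerc.
Loads: Delgado 3/3, Pham 2/2, Rossi 2/2, Leclerc 2/2, Andersen 0/1, Farahani 0/1.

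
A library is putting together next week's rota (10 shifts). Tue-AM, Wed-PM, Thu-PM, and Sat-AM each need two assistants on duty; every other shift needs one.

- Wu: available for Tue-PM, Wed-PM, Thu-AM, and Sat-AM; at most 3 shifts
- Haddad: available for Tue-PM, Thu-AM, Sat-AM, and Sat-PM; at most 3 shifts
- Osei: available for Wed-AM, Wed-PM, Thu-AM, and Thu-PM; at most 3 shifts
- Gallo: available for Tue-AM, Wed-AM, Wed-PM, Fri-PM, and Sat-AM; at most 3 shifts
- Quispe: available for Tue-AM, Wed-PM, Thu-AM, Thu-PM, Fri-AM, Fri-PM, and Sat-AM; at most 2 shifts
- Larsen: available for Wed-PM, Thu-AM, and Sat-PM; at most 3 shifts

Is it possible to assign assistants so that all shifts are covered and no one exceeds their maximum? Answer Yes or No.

Total capacity is 17 and 14 slots are needed, so capacity alone doesn't rule it out.
Shifts {Tue-AM, Thu-PM, Fri-AM} need 5 worker-slots in total, but the assistants available for any of those shifts (Osei, Gallo, and Quispe) can supply at most 4 among them. So no valid schedule exists.

No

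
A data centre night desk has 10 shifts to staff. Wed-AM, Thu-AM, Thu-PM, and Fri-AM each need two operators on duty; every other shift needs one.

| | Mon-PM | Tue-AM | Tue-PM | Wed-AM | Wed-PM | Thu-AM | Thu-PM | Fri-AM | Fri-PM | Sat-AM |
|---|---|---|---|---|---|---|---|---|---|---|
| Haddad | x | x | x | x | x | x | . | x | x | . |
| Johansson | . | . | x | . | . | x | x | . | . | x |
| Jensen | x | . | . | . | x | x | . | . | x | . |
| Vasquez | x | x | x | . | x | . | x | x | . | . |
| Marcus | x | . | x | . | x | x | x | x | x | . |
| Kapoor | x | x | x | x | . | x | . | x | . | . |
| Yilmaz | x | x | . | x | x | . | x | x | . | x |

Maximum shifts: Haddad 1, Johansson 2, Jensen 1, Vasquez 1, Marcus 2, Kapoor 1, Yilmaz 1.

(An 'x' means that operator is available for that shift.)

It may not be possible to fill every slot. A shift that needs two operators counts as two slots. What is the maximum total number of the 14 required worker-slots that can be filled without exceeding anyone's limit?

9

Total capacity across all operators is 1+2+1+1+2+1+1 = 9, and 14 slots are needed, so at most 9 can be filled.
An assignment achieving 9: Tue-AM→Vasquez, Tue-PM→Marcus, Wed-AM→Haddad+Kapoor, Wed-PM→Yilmaz, Thu-PM→Johansson+Marcus, Fri-PM→Jensen, Sat-AM→Johansson.
Loads: Haddad 1/1, Johansson 2/2, Jensen 1/1, Vasquez 1/1, Marcus 2/2, Kapoor 1/1, Yilmaz 1/1.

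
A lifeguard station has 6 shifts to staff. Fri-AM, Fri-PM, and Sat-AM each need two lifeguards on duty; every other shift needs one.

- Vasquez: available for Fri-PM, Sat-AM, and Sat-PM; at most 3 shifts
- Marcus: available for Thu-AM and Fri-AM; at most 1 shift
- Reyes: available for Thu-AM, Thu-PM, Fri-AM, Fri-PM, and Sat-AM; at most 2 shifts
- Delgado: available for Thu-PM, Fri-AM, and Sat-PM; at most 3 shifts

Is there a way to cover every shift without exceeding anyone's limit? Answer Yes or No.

Total capacity is 9 and 9 slots are needed, so capacity alone doesn't rule it out.
Shifts {Thu-AM, Fri-AM, Fri-PM, Sat-AM} need 7 worker-slots in total, but the lifeguards available for any of those shifts (Vasquez, Marcus, Reyes, and Delgado) can supply at most 6 among them. So no valid schedule exists.

No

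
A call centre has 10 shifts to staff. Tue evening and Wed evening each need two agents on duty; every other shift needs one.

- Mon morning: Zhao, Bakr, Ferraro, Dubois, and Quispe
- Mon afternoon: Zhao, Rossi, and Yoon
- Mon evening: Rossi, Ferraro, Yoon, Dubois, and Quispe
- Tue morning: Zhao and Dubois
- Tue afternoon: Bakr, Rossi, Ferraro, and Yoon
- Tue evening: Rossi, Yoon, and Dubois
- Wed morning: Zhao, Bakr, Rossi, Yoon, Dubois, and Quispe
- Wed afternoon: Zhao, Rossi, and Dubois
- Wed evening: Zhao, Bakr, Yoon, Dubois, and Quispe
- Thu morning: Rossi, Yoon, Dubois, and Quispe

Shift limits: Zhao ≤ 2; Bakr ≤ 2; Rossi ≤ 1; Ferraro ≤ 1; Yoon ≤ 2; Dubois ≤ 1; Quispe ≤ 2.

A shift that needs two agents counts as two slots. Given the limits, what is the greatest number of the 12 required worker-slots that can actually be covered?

Total capacity across all agents is 2+2+1+1+2+1+2 = 11, and 12 slots are needed, so at most 11 can be filled.
An assignment achieving 11: Mon morning→Bakr, Mon afternoon→Zhao, Mon evening→Ferraro, Tue morning→Zhao, Tue afternoon→Bakr, Tue evening→Rossi+Yoon, Wed morning→Quispe, Wed afternoon→Dubois, Wed evening→Quispe, Thu morning→Yoon.
Loads: Zhao 2/2, Bakr 2/2, Rossi 1/1, Ferraro 1/1, Yoon 2/2, Dubois 1/1, Quispe 2/2.

11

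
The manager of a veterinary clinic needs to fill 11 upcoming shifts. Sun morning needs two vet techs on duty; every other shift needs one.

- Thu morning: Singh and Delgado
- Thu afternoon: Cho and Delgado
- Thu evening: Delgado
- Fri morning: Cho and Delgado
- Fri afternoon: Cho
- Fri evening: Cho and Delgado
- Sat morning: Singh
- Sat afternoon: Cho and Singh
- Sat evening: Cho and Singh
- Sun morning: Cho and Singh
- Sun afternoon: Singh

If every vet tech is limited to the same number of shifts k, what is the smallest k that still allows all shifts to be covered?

With 3 vet techs and 12 worker-slots to fill, someone must work at least ⌈12/3⌉ = 4 shifts, so k ≥ 4.
k = 4 works: Thu morning→Singh, Thu afternoon→Delgado, Thu evening→Delgado, Fri morning→Delgado, Fri afternoon→Cho, Fri evening→Delgado, Sat morning→Singh, Sat afternoon→Cho, Sat evening→Cho, Sun morning→Cho+Singh, Sun afternoon→Singh.
Loads: Cho 4, Singh 4, Delgado 4 — all ≤ 4.

4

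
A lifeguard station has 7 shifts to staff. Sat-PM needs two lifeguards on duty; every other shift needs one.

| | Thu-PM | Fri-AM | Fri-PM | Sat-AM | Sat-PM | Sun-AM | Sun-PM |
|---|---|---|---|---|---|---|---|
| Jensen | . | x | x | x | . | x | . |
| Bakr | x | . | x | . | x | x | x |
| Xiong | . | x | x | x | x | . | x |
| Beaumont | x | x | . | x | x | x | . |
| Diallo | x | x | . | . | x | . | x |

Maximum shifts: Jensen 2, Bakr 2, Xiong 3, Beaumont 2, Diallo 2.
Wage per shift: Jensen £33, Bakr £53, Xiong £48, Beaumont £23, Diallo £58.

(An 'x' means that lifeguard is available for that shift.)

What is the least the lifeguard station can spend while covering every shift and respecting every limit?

£309

Picking the cheapest available lifeguard for each shift independently would cost £244, but that ignores the shift limits.
An optimal schedule: Thu-PM→Beaumont, Fri-AM→Xiong, Fri-PM→Jensen, Sat-AM→Beaumont, Sat-PM→Xiong+Bakr, Sun-AM→Jensen, Sun-PM→Xiong.
Total: 23 + 48 + 33 + 23 + 48 + 53 + 33 + 48 = £309.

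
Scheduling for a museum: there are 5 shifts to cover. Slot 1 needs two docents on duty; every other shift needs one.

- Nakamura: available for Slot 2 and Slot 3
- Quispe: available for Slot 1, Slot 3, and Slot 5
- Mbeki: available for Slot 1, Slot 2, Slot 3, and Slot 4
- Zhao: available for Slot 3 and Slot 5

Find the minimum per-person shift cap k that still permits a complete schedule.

2

With 4 docents and 6 worker-slots to fill, someone must work at least ⌈6/4⌉ = 2 shifts, so k ≥ 2.
k = 2 works: Slot 1→Quispe+Mbeki, Slot 2→Nakamura, Slot 3→Nakamura, Slot 4→Mbeki, Slot 5→Quispe.
Loads: Nakamura 2, Quispe 2, Mbeki 2, Zhao 0 — all ≤ 2.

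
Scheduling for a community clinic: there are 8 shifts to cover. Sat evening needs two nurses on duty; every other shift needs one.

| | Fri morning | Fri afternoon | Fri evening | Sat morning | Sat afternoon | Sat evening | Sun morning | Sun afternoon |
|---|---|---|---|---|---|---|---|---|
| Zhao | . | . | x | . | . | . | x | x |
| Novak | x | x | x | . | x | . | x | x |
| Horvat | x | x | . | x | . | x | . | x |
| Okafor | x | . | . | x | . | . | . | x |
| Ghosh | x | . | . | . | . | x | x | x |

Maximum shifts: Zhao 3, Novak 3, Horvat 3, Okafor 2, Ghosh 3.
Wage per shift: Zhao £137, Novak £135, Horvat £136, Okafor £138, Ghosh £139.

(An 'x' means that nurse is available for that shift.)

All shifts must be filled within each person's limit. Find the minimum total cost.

£1226

Sat afternoon can only be covered by Novak, so that assignment is forced.
Sat evening can only be covered by Horvat and Ghosh, so that assignment is forced.
Picking the cheapest available nurse for each shift independently would cost £1221, but that ignores the shift limits.
An optimal schedule: Fri morning→Horvat, Fri afternoon→Novak, Fri evening→Novak, Sat morning→Horvat, Sat afternoon→Novak, Sat evening→Horvat+Ghosh, Sun morning→Zhao, Sun afternoon→Zhao.
Total: 136 + 135 + 135 + 136 + 135 + 136 + 139 + 137 + 137 = £1226.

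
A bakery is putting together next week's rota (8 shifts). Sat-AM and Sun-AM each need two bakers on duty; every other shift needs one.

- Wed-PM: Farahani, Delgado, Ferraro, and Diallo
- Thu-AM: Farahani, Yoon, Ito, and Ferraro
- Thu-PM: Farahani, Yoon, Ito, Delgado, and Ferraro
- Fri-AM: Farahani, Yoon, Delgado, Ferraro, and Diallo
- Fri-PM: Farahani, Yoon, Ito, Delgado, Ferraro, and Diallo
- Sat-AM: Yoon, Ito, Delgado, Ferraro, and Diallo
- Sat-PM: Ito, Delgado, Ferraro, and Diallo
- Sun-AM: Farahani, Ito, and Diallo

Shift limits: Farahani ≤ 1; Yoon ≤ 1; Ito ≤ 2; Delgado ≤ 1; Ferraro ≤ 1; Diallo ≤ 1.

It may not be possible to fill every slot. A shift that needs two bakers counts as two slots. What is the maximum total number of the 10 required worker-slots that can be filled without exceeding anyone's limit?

Total capacity across all bakers is 1+1+2+1+1+1 = 7, and 10 slots are needed, so at most 7 can be filled.
An assignment achieving 7: Wed-PM→Delgado, Thu-AM→Yoon, Thu-PM→Ferraro, Fri-AM→Diallo, Sat-PM→Ito, Sun-AM→Farahani+Ito.
Loads: Farahani 1/1, Yoon 1/1, Ito 2/2, Delgado 1/1, Ferraro 1/1, Diallo 1/1.

7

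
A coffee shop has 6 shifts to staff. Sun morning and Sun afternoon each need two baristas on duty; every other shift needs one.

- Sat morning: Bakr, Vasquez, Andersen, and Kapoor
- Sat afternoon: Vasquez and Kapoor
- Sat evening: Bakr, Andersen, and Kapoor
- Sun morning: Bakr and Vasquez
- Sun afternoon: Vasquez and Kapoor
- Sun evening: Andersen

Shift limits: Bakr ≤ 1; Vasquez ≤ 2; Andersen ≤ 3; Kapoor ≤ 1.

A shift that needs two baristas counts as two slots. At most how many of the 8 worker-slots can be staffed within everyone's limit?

7

Total capacity across all baristas is 1+2+3+1 = 7, and 8 slots are needed, so at most 7 can be filled.
An assignment achieving 7: Sat morning→Andersen, Sat afternoon→Vasquez, Sat evening→Andersen, Sun morning→Bakr+Vasquez, Sun afternoon→Kapoor, Sun evening→Andersen.
Loads: Bakr 1/1, Vasquez 2/2, Andersen 3/3, Kapoor 1/1.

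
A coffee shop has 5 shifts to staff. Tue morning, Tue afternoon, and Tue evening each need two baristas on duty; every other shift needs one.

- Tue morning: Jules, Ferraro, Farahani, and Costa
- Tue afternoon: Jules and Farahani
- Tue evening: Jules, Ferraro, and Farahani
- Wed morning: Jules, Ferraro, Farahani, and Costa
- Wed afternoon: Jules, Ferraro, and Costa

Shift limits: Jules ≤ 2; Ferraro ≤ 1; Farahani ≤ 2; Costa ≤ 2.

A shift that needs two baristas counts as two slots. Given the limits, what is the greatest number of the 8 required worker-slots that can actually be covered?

Total capacity across all baristas is 2+1+2+2 = 7, and 8 slots are needed, so at most 7 can be filled.
An assignment achieving 7: Tue morning→Farahani+Costa, Tue afternoon→Jules+Farahani, Tue evening→Jules+Ferraro, Wed afternoon→Costa.
Loads: Jules 2/2, Ferraro 1/1, Farahani 2/2, Costa 2/2.

7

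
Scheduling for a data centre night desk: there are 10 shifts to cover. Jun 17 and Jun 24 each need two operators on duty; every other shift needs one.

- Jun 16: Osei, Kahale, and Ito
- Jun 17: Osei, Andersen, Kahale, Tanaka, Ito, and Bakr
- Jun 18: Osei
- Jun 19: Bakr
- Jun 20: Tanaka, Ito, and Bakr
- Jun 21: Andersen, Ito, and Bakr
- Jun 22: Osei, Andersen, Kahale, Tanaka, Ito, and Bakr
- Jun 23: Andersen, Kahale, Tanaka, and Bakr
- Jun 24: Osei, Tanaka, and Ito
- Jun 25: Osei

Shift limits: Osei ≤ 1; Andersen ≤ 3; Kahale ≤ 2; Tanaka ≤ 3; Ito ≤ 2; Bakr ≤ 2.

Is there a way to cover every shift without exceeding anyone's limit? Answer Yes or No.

Total capacity is 13 and 12 slots are needed, so capacity alone doesn't rule it out.
Shifts {Jun 18, Jun 25} need 2 worker-slots in total, but the operators available for any of those shifts (Osei) can supply at most 1 among them. So no valid schedule exists.

No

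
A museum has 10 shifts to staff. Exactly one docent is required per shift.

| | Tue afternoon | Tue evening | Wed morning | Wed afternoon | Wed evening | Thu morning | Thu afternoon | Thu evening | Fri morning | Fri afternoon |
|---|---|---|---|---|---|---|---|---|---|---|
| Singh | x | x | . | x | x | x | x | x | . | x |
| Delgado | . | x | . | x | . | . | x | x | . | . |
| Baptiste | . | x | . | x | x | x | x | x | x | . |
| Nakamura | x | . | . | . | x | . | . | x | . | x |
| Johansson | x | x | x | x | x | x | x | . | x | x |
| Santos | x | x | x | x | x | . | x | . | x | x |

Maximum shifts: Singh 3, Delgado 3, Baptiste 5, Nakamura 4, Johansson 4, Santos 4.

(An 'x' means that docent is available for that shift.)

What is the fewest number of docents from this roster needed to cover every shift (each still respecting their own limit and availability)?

3

10 slots to fill and no one can take more than 5, so at least ⌈10/5⌉ = 2 docents are needed.
Any 2 docents together have capacity at most 5+4 = 9 < 10 slots, so 2 can never suffice.
Singh, Delgado, and Johansson alone can cover everything: Tue afternoon→Singh, Tue evening→Delgado, Wed morning→Johansson, Wed afternoon→Delgado, Wed evening→Singh, Thu morning→Singh, Thu afternoon→Johansson, Thu evening→Delgado, Fri morning→Johansson, Fri afternoon→Johansson.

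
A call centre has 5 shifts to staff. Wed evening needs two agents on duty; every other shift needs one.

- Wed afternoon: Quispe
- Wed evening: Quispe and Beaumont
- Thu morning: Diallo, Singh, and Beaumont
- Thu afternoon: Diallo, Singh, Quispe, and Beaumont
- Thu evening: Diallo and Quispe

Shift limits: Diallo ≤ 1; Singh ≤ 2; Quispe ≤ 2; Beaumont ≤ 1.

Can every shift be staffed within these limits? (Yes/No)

Wed afternoon can only be covered by Quispe, so that assignment is forced.
Wed evening can only be covered by Quispe and Beaumont, so that assignment is forced.
One valid schedule: Wed afternoon→Quispe, Wed evening→Quispe+Beaumont, Thu morning→Singh, Thu afternoon→Singh, Thu evening→Diallo.
Loads: Diallo 1/1, Singh 2/2, Quispe 2/2, Beaumont 1/1 — all within limits.

Yes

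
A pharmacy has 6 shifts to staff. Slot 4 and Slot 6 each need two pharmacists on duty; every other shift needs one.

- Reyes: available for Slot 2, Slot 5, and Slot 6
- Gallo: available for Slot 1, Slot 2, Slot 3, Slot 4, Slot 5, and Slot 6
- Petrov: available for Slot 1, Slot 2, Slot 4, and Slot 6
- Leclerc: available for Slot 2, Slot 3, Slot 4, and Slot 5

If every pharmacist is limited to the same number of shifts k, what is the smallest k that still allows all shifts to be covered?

2

With 4 pharmacists and 8 worker-slots to fill, someone must work at least ⌈8/4⌉ = 2 shifts, so k ≥ 2.
k = 2 works: Slot 1→Gallo, Slot 2→Leclerc, Slot 3→Gallo, Slot 4→Petrov+Leclerc, Slot 5→Reyes, Slot 6→Reyes+Petrov.
Loads: Reyes 2, Gallo 2, Petrov 2, Leclerc 2 — all ≤ 2.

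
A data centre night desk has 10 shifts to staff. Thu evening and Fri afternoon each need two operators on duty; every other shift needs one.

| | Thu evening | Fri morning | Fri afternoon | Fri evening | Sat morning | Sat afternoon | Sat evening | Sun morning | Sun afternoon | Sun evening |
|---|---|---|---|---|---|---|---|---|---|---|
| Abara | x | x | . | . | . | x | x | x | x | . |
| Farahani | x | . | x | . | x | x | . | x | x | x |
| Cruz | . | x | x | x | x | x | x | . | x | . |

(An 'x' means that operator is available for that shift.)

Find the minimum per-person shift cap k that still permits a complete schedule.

4

With 3 operators and 12 worker-slots to fill, someone must work at least ⌈12/3⌉ = 4 shifts, so k ≥ 4.
k = 4 works: Thu evening→Abara+Farahani, Fri morning→Abara, Fri afternoon→Farahani+Cruz, Fri evening→Cruz, Sat morning→Farahani, Sat afternoon→Cruz, Sat evening→Abara, Sun morning→Abara, Sun afternoon→Cruz, Sun evening→Farahani.
Loads: Abara 4, Farahani 4, Cruz 4 — all ≤ 4.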